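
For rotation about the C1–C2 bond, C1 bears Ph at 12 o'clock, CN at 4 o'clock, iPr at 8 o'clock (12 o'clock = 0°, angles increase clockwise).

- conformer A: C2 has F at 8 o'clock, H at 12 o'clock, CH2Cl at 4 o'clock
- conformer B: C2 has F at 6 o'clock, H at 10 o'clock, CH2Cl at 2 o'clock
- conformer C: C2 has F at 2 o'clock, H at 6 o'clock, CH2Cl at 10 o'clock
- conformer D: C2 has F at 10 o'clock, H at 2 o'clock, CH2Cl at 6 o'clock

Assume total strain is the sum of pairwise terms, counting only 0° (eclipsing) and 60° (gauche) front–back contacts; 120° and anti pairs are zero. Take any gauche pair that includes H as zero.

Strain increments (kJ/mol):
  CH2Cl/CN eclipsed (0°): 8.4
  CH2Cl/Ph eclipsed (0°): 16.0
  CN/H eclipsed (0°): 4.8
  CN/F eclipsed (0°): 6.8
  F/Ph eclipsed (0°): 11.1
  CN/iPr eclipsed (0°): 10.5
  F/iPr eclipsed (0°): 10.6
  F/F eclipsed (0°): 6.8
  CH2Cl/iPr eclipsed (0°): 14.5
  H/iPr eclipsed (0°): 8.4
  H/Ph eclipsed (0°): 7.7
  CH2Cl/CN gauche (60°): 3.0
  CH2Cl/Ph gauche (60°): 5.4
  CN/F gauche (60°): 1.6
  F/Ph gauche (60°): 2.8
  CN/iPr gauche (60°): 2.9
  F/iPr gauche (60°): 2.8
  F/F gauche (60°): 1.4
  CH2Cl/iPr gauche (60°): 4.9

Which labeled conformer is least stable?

A

A (eclipsed): Ph(0°)/H(0°) eclipsed 7.7; CN(120°)/CH2Cl(120°) eclipsed 8.4; iPr(240°)/F(240°) eclipsed 10.6 → 26.7 kJ/mol.
B (staggered): Ph(0°)/CH2Cl(60°) gauche 5.4; CN(120°)/F(180°) gauche 1.6; CN(120°)/CH2Cl(60°) gauche 3.0; iPr(240°)/F(180°) gauche 2.8 → 12.8 kJ/mol.
C (staggered): Ph(0°)/F(60°) gauche 2.8; Ph(0°)/CH2Cl(300°) gauche 5.4; CN(120°)/F(60°) gauche 1.6; iPr(240°)/CH2Cl(300°) gauche 4.9 → 14.7 kJ/mol.
D (staggered): Ph(0°)/F(300°) gauche 2.8; CN(120°)/CH2Cl(180°) gauche 3.0; iPr(240°)/F(300°) gauche 2.8; iPr(240°)/CH2Cl(180°) gauche 4.9 → 13.5 kJ/mol.
A has the highest total (26.7 kJ/mol).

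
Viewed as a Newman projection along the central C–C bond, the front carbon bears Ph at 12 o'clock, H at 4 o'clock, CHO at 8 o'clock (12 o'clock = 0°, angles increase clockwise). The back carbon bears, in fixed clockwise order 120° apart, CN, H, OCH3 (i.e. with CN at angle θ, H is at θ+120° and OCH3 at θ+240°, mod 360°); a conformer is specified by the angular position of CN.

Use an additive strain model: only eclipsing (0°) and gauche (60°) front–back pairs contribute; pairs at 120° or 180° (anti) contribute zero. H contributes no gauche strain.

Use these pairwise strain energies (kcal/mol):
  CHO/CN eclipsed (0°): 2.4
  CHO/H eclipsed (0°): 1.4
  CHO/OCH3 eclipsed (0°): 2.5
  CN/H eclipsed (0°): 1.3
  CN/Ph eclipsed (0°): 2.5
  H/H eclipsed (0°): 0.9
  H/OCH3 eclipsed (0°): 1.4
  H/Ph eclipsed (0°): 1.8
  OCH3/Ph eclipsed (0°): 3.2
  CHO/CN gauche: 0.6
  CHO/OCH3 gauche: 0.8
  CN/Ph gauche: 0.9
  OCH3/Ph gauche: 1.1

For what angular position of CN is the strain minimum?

CN at 0° is eclipsed. Ph at 0° is eclipsed with CN at 0° (2.5); H at 120° is eclipsed with H at 120° (0.9); CHO at 240° is eclipsed with OCH3 at 240° (2.5). Total 5.9 kcal/mol.
CN at 60° is staggered. Ph at 0° is gauche with CN at 60° (0.9); Ph at 0° is gauche with OCH3 at 300° (1.1); CHO at 240° is gauche with OCH3 at 300° (0.8). Total 2.8 kcal/mol.
CN at 120° is eclipsed. Ph at 0° is eclipsed with OCH3 at 0° (3.2); H at 120° is eclipsed with CN at 120° (1.3); CHO at 240° is eclipsed with H at 240° (1.4). Total 5.9 kcal/mol.
CN at 180° is staggered. Ph at 0° is gauche with OCH3 at 60° (1.1); CHO at 240° is gauche with CN at 180° (0.6). Total 1.7 kcal/mol.
CN at 240° is eclipsed. Ph at 0° is eclipsed with H at 0° (1.8); H at 120° is eclipsed with OCH3 at 120° (1.4); CHO at 240° is eclipsed with CN at 240° (2.4). Total 5.6 kcal/mol.
CN at 300° is staggered. Ph at 0° is gauche with CN at 300° (0.9); CHO at 240° is gauche with CN at 300° (0.6); CHO at 240° is gauche with OCH3 at 180° (0.8). Total 2.3 kcal/mol.
The minimum (1.7 kcal/mol) occurs with CN at 180°.

180°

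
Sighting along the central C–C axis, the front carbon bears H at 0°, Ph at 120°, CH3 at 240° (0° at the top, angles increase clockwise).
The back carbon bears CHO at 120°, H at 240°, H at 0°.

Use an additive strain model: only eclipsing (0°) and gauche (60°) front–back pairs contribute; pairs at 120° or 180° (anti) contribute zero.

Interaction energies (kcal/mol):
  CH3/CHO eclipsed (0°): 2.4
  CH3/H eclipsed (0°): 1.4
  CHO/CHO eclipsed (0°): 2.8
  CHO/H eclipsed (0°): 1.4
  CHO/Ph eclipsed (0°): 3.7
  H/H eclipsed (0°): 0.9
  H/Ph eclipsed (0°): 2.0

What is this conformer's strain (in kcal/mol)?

6.0 kcal/mol

This conformer (eclipsed): H–H eclipsed, Ph–CHO eclipsed, CH3–H eclipsed; 0.9 + 3.7 + 1.4 = 6.0 kcal/mol.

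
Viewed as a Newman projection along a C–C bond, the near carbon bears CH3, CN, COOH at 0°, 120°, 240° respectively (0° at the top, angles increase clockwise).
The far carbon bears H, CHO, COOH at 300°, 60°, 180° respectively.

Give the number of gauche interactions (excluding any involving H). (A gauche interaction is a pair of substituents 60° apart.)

4

Non-H gauche pairs: CH3(0°)/CHO(60°); CN(120°)/CHO(60°); CN(120°)/COOH(180°); COOH(240°)/COOH(180°) — 4 interactions.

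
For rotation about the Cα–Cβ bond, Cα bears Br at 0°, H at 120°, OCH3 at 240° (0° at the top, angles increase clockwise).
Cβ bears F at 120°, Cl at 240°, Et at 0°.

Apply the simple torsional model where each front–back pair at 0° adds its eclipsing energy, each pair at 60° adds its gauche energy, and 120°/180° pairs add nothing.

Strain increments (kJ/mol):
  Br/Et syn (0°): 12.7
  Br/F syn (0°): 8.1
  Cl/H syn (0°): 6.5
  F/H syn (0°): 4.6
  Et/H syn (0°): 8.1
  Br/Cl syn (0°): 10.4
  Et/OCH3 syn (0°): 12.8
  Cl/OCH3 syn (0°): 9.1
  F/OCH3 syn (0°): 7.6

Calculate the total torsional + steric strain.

This conformer (eclipsed): Br(0°)/Et(0°) eclipsed 12.7; H(120°)/F(120°) eclipsed 4.6; OCH3(240°)/Cl(240°) eclipsed 9.1 → 26.4 kJ/mol.

26.4 kJ/mol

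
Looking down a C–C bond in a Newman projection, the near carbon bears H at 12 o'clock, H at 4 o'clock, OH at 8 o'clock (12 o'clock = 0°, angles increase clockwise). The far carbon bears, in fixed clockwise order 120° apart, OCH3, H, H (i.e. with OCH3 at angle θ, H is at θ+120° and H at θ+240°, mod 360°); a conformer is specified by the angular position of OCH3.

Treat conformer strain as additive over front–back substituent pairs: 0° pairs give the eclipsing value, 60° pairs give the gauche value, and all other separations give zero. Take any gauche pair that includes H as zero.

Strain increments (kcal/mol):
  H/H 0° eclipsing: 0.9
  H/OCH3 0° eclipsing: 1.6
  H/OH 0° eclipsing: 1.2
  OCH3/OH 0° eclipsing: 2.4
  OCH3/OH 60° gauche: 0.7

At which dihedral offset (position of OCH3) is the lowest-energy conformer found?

60°

OCH3 at 0° (eclipsed): H–OCH3 eclipsed, H–H eclipsed, OH–H eclipsed; 1.6 + 0.9 + 1.2 = 3.7 kcal/mol.
OCH3 at 60° (staggered): no non-H gauche contacts → 0.0 kcal/mol.
OCH3 at 120° (eclipsed): H–H eclipsed, H–OCH3 eclipsed, OH–H eclipsed; 0.9 + 1.6 + 1.2 = 3.7 kcal/mol.
OCH3 at 180° (staggered): OH–OCH3 gauche; 0.7 = 0.7 kcal/mol.
OCH3 at 240° (eclipsed): H–H eclipsed, H–H eclipsed, OH–OCH3 eclipsed; 0.9 + 0.9 + 2.4 = 4.2 kcal/mol.
OCH3 at 300° (staggered): OH–OCH3 gauche; 0.7 = 0.7 kcal/mol.
The minimum (0.0 kcal/mol) occurs with OCH3 at 60°.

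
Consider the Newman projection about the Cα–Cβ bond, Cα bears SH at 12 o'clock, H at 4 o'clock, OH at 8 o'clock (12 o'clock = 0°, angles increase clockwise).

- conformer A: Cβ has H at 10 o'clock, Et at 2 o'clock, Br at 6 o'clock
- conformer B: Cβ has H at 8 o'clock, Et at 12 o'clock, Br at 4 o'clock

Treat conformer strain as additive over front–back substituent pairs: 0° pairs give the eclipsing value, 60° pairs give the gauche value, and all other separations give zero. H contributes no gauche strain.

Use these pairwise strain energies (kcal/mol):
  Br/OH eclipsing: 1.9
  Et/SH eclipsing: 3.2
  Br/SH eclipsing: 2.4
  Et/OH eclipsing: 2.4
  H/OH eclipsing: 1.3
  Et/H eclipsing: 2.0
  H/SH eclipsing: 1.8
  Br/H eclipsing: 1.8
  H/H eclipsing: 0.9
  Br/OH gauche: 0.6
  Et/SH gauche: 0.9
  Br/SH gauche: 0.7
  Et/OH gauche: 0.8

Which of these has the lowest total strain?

A (staggered): SH(0°)/Et(60°) gauche 0.9; OH(240°)/Br(180°) gauche 0.6 → 1.5 kcal/mol.
B (eclipsed): SH(0°)/Et(0°) eclipsed 3.2; H(120°)/Br(120°) eclipsed 1.8; OH(240°)/H(240°) eclipsed 1.3 → 6.3 kcal/mol.
A has the lowest total (1.5 kcal/mol).

A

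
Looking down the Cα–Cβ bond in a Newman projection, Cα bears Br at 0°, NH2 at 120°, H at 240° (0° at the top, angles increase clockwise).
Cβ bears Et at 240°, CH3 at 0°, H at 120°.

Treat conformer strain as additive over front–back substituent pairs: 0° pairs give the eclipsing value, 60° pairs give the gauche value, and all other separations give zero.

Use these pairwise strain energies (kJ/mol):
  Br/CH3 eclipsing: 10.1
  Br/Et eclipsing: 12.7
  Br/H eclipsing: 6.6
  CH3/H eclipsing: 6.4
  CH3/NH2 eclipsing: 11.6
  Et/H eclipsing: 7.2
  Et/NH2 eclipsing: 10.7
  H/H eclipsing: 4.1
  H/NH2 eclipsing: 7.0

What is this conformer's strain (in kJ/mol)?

24.3 kJ/mol

This conformer is eclipsed. Br at 0° is eclipsed with CH3 at 0° (10.1); NH2 at 120° is eclipsed with H at 120° (7.0); H at 240° is eclipsed with Et at 240° (7.2). Total 24.3 kJ/mol.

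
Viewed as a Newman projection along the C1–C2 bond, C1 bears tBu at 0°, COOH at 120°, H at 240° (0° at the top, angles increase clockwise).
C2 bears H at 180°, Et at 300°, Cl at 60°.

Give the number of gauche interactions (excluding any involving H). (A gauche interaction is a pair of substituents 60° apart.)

Non-H gauche pairs: tBu(0°)/Et(300°); tBu(0°)/Cl(60°); COOH(120°)/Cl(60°) — 3 interactions.

3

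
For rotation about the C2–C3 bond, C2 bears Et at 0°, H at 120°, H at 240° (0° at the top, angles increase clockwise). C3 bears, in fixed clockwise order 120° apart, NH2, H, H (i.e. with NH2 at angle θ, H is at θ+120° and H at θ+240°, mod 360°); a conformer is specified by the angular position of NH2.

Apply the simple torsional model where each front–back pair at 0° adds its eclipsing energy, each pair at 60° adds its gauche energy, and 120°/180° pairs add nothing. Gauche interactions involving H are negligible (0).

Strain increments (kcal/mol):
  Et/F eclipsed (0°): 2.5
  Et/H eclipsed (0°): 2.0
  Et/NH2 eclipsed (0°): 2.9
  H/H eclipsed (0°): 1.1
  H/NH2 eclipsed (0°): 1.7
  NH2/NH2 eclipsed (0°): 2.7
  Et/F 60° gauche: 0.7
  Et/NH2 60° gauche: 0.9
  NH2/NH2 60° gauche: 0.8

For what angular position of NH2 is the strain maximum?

0°

NH2 at 0° (eclipsed): Et(0°)/NH2(0°) eclipsed 2.9; H(120°)/H(120°) eclipsed 1.1; H(240°)/H(240°) eclipsed 1.1 → 5.1 kcal/mol.
NH2 at 60° (staggered): Et(0°)/NH2(60°) gauche 0.9 → 0.9 kcal/mol.
NH2 at 120° (eclipsed): Et(0°)/H(0°) eclipsed 2.0; H(120°)/NH2(120°) eclipsed 1.7; H(240°)/H(240°) eclipsed 1.1 → 4.8 kcal/mol.
NH2 at 180° (staggered): no non-H gauche contacts → 0.0 kcal/mol.
NH2 at 240° (eclipsed): Et(0°)/H(0°) eclipsed 2.0; H(120°)/H(120°) eclipsed 1.1; H(240°)/NH2(240°) eclipsed 1.7 → 4.8 kcal/mol.
NH2 at 300° (staggered): Et(0°)/NH2(300°) gauche 0.9 → 0.9 kcal/mol.
The maximum (5.1 kcal/mol) occurs with NH2 at 0°.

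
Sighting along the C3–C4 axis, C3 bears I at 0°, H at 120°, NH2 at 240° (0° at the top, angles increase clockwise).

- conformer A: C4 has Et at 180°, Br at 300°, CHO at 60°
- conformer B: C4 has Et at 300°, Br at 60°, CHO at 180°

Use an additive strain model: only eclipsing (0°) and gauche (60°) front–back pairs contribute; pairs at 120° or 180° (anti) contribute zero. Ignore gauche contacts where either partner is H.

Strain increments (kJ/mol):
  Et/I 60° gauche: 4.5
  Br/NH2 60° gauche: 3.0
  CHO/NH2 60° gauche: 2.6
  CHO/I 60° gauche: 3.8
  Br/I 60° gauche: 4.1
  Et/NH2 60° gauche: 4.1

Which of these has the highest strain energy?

B

A (staggered): I–Br gauche, I–CHO gauche, NH2–Et gauche, NH2–Br gauche; 4.1 + 3.8 + 4.1 + 3.0 = 15.0 kJ/mol.
B (staggered): I–Et gauche, I–Br gauche, NH2–Et gauche, NH2–CHO gauche; 4.5 + 4.1 + 4.1 + 2.6 = 15.3 kJ/mol.
B has the highest total (15.3 kJ/mol).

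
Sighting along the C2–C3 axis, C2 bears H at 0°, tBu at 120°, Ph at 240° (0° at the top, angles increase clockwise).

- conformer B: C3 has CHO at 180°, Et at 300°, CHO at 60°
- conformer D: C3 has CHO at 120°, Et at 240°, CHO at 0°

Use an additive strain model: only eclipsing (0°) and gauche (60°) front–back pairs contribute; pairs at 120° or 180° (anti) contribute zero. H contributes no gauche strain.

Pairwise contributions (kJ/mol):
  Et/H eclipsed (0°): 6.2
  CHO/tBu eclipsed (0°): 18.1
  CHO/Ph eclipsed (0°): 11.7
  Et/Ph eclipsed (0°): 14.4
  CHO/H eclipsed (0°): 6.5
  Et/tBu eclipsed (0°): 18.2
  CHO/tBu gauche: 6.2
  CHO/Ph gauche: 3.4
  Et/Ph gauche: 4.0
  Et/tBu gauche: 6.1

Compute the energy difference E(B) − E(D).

B (staggered): tBu(120°)/CHO(180°) gauche 6.2; tBu(120°)/CHO(60°) gauche 6.2; Ph(240°)/CHO(180°) gauche 3.4; Ph(240°)/Et(300°) gauche 4.0 → 19.8 kJ/mol.
D (eclipsed): H(0°)/CHO(0°) eclipsed 6.5; tBu(120°)/CHO(120°) eclipsed 18.1; Ph(240°)/Et(240°) eclipsed 14.4 → 39.0 kJ/mol.
E(B) − E(D) = 19.8 − 39.0 = -19.2 kJ/mol.

-19.2 kJ/mol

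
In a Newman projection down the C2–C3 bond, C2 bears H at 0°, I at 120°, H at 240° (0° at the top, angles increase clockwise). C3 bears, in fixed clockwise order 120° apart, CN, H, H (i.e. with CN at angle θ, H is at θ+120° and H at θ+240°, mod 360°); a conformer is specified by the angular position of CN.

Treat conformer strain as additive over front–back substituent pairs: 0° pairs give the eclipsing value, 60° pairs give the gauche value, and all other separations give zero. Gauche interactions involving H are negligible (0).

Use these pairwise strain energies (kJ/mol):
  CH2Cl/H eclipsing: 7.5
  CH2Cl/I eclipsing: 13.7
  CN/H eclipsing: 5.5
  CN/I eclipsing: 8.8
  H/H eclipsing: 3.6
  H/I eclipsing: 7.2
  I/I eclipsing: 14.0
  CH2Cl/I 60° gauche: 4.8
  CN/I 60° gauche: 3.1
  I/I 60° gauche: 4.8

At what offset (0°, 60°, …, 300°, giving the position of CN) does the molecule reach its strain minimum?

300°

CN at 0° (eclipsed): H–CN eclipsed, I–H eclipsed, H–H eclipsed; 5.5 + 7.2 + 3.6 = 16.3 kJ/mol.
CN at 60° (staggered): I–CN gauche; 3.1 = 3.1 kJ/mol.
CN at 120° (eclipsed): H–H eclipsed, I–CN eclipsed, H–H eclipsed; 3.6 + 8.8 + 3.6 = 16.0 kJ/mol.
CN at 180° (staggered): I–CN gauche; 3.1 = 3.1 kJ/mol.
CN at 240° (eclipsed): H–H eclipsed, I–H eclipsed, H–CN eclipsed; 3.6 + 7.2 + 5.5 = 16.3 kJ/mol.
CN at 300° (staggered): no non-H gauche contacts → 0.0 kJ/mol.
The minimum (0.0 kJ/mol) occurs with CN at 300°.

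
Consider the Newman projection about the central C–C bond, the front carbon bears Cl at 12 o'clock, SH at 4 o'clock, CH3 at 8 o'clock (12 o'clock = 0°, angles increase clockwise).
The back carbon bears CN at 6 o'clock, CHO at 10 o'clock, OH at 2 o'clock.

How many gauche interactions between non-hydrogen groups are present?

Non-H gauche pairs: Cl(0°)/CHO(300°); Cl(0°)/OH(60°); SH(120°)/CN(180°); SH(120°)/OH(60°); CH3(240°)/CN(180°); CH3(240°)/CHO(300°) — 6 interactions.

6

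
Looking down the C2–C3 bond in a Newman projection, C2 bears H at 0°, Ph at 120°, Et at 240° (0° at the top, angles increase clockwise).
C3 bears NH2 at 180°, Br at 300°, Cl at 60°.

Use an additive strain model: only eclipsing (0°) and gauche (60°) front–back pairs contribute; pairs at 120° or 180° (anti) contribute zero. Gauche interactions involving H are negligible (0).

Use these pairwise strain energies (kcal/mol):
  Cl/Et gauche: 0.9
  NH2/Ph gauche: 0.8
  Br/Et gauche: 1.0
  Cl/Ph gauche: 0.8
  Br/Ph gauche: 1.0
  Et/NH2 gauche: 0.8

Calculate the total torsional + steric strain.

This conformer (staggered): Ph–NH2 gauche, Ph–Cl gauche, Et–NH2 gauche, Et–Br gauche; 0.8 + 0.8 + 0.8 + 1.0 = 3.4 kcal/mol.

3.4 kcal/mol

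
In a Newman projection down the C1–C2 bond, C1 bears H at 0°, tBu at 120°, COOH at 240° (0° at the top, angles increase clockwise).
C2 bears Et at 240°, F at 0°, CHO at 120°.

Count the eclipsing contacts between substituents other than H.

Non-H eclipsing pairs: tBu(120°)/CHO(120°); COOH(240°)/Et(240°) — 2 interactions.

2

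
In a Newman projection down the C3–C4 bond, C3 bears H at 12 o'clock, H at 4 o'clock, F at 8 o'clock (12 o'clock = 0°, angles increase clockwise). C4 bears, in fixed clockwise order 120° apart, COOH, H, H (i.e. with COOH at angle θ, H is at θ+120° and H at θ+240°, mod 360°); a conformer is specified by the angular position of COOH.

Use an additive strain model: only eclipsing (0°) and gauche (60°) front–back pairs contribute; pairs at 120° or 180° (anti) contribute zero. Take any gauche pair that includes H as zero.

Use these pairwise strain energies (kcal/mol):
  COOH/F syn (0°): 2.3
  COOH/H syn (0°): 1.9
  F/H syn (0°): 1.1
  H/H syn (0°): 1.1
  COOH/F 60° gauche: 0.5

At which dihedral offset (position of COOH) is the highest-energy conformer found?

COOH at 0° is eclipsed. H at 0° is eclipsed with COOH at 0° (1.9); H at 120° is eclipsed with H at 120° (1.1); F at 240° is eclipsed with H at 240° (1.1). Total 4.1 kcal/mol.
COOH at 60° (staggered): no non-H gauche contacts → 0.0 kcal/mol.
COOH at 120° is eclipsed. H at 0° is eclipsed with H at 0° (1.1); H at 120° is eclipsed with COOH at 120° (1.9); F at 240° is eclipsed with H at 240° (1.1). Total 4.1 kcal/mol.
COOH at 180° is staggered. F at 240° is gauche with COOH at 180° (0.5). Total 0.5 kcal/mol.
COOH at 240° is eclipsed. H at 0° is eclipsed with H at 0° (1.1); H at 120° is eclipsed with H at 120° (1.1); F at 240° is eclipsed with COOH at 240° (2.3). Total 4.5 kcal/mol.
COOH at 300° is staggered. F at 240° is gauche with COOH at 300° (0.5). Total 0.5 kcal/mol.
The maximum (4.5 kcal/mol) occurs with COOH at 240°.

240°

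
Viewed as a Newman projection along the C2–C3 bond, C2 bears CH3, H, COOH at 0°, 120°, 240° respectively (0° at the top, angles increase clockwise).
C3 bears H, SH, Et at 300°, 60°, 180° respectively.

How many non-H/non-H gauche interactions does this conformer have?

Non-H gauche pairs: CH3(0°)/SH(60°); COOH(240°)/Et(180°) — 2 interactions.

2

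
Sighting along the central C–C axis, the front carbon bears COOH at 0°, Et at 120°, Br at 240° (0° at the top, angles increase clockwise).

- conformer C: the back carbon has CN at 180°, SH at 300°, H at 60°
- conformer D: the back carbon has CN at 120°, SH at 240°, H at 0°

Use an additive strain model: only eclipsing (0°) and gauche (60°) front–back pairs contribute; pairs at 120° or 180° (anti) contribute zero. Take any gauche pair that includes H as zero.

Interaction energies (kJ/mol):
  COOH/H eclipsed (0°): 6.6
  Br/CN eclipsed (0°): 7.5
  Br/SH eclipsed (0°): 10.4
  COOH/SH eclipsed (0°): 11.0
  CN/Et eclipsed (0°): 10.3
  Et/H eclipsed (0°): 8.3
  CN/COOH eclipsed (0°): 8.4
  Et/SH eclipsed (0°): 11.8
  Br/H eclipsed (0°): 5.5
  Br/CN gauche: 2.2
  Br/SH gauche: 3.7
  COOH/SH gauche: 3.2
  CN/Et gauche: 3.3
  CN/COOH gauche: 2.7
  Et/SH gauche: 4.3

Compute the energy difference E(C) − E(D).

-14.9 kJ/mol

C is staggered. COOH at 0° is gauche with SH at 300° (3.2); Et at 120° is gauche with CN at 180° (3.3); Br at 240° is gauche with CN at 180° (2.2); Br at 240° is gauche with SH at 300° (3.7). Total 12.4 kJ/mol.
D is eclipsed. COOH at 0° is eclipsed with H at 0° (6.6); Et at 120° is eclipsed with CN at 120° (10.3); Br at 240° is eclipsed with SH at 240° (10.4). Total 27.3 kJ/mol.
E(C) − E(D) = 12.4 − 27.3 = -14.9 kJ/mol.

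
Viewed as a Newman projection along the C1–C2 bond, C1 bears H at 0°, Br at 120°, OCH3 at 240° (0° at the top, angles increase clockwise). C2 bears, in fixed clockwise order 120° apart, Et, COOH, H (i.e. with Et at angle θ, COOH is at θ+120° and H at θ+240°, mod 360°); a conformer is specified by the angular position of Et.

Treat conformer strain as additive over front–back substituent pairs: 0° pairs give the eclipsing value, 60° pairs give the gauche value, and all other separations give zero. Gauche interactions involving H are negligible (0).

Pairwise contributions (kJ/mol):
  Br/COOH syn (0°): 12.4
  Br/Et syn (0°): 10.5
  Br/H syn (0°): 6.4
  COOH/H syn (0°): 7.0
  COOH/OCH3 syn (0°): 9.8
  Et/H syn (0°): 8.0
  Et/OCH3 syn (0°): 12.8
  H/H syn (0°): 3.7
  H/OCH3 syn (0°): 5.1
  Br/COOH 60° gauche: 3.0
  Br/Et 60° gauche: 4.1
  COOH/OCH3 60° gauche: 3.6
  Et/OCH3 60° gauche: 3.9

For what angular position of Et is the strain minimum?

300°

Et at 0° (eclipsed): H–Et eclipsed, Br–COOH eclipsed, OCH3–H eclipsed; 8.0 + 12.4 + 5.1 = 25.5 kJ/mol.
Et at 60° (staggered): Br–Et gauche, Br–COOH gauche, OCH3–COOH gauche; 4.1 + 3.0 + 3.6 = 10.7 kJ/mol.
Et at 120° (eclipsed): H–H eclipsed, Br–Et eclipsed, OCH3–COOH eclipsed; 3.7 + 10.5 + 9.8 = 24.0 kJ/mol.
Et at 180° (staggered): Br–Et gauche, OCH3–Et gauche, OCH3–COOH gauche; 4.1 + 3.9 + 3.6 = 11.6 kJ/mol.
Et at 240° (eclipsed): H–COOH eclipsed, Br–H eclipsed, OCH3–Et eclipsed; 7.0 + 6.4 + 12.8 = 26.2 kJ/mol.
Et at 300° (staggered): Br–COOH gauche, OCH3–Et gauche; 3.0 + 3.9 = 6.9 kJ/mol.
The minimum (6.9 kJ/mol) occurs with Et at 300°.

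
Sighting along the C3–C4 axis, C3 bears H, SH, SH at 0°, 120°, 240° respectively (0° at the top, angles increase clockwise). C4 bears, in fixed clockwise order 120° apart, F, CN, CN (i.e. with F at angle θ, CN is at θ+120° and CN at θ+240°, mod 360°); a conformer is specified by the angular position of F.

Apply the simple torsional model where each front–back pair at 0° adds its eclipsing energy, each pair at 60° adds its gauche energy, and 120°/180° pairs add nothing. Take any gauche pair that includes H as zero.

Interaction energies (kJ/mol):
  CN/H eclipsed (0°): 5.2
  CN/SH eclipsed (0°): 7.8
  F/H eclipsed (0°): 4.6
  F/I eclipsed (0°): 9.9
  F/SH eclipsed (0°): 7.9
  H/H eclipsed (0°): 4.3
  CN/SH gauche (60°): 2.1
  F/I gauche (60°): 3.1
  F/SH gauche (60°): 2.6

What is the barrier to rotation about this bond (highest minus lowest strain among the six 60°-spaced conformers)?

F at 0° (eclipsed): H(0°)/F(0°) eclipsed 4.6; SH(120°)/CN(120°) eclipsed 7.8; SH(240°)/CN(240°) eclipsed 7.8 → 20.2 kJ/mol.
F at 60° (staggered): SH(120°)/F(60°) gauche 2.6; SH(120°)/CN(180°) gauche 2.1; SH(240°)/CN(180°) gauche 2.1; SH(240°)/CN(300°) gauche 2.1 → 8.9 kJ/mol.
F at 120° (eclipsed): H(0°)/CN(0°) eclipsed 5.2; SH(120°)/F(120°) eclipsed 7.9; SH(240°)/CN(240°) eclipsed 7.8 → 20.9 kJ/mol.
F at 180° (staggered): SH(120°)/F(180°) gauche 2.6; SH(120°)/CN(60°) gauche 2.1; SH(240°)/F(180°) gauche 2.6; SH(240°)/CN(300°) gauche 2.1 → 9.4 kJ/mol.
F at 240° (eclipsed): H(0°)/CN(0°) eclipsed 5.2; SH(120°)/CN(120°) eclipsed 7.8; SH(240°)/F(240°) eclipsed 7.9 → 20.9 kJ/mol.
F at 300° (staggered): SH(120°)/CN(60°) gauche 2.1; SH(120°)/CN(180°) gauche 2.1; SH(240°)/F(300°) gauche 2.6; SH(240°)/CN(180°) gauche 2.1 → 8.9 kJ/mol.
Max at 120° (20.9 kJ/mol), min at 60° (8.9 kJ/mol); barrier = 12.0 kJ/mol.

12.0 kJ/mol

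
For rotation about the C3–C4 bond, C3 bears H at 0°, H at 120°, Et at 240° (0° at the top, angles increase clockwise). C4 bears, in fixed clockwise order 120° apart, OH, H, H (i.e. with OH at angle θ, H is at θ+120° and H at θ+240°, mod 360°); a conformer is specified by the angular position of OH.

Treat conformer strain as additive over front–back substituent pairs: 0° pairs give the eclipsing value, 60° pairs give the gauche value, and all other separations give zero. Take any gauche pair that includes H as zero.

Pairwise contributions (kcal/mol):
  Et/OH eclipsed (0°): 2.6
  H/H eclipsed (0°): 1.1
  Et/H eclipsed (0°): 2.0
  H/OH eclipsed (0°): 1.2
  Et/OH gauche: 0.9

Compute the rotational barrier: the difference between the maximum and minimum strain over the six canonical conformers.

OH at 0° (eclipsed): H–OH eclipsed, H–H eclipsed, Et–H eclipsed; 1.2 + 1.1 + 2.0 = 4.3 kcal/mol.
OH at 60° (staggered): no non-H gauche contacts → 0.0 kcal/mol.
OH at 120° (eclipsed): H–H eclipsed, H–OH eclipsed, Et–H eclipsed; 1.1 + 1.2 + 2.0 = 4.3 kcal/mol.
OH at 180° (staggered): Et–OH gauche; 0.9 = 0.9 kcal/mol.
OH at 240° (eclipsed): H–H eclipsed, H–H eclipsed, Et–OH eclipsed; 1.1 + 1.1 + 2.6 = 4.8 kcal/mol.
OH at 300° (staggered): Et–OH gauche; 0.9 = 0.9 kcal/mol.
Max at 240° (4.8 kcal/mol), min at 60° (0.0 kcal/mol); barrier = 4.8 kcal/mol.

4.8 kcal/mol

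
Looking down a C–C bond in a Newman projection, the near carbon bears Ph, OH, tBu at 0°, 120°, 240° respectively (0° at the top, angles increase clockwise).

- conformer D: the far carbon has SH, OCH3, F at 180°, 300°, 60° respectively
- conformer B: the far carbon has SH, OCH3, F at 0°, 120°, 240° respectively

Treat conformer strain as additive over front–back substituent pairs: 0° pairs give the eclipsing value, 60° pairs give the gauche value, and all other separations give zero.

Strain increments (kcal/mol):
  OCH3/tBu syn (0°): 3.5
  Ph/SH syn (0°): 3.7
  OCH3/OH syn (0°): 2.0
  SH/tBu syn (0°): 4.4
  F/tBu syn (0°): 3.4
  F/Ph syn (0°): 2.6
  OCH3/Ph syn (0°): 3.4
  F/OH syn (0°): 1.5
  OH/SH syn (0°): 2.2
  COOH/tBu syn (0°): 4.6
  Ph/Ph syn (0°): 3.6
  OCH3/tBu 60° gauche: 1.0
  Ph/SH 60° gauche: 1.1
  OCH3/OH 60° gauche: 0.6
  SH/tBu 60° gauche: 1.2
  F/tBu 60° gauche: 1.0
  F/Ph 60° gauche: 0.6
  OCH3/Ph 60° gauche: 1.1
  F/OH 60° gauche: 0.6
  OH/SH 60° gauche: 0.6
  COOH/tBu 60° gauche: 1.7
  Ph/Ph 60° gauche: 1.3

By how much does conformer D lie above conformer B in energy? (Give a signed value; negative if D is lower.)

D (staggered): Ph(0°)/OCH3(300°) gauche 1.1; Ph(0°)/F(60°) gauche 0.6; OH(120°)/SH(180°) gauche 0.6; OH(120°)/F(60°) gauche 0.6; tBu(240°)/SH(180°) gauche 1.2; tBu(240°)/OCH3(300°) gauche 1.0 → 5.1 kcal/mol.
B (eclipsed): Ph(0°)/SH(0°) eclipsed 3.7; OH(120°)/OCH3(120°) eclipsed 2.0; tBu(240°)/F(240°) eclipsed 3.4 → 9.1 kcal/mol.
E(D) − E(B) = 5.1 − 9.1 = -4.0 kcal/mol.

-4.0 kcal/mol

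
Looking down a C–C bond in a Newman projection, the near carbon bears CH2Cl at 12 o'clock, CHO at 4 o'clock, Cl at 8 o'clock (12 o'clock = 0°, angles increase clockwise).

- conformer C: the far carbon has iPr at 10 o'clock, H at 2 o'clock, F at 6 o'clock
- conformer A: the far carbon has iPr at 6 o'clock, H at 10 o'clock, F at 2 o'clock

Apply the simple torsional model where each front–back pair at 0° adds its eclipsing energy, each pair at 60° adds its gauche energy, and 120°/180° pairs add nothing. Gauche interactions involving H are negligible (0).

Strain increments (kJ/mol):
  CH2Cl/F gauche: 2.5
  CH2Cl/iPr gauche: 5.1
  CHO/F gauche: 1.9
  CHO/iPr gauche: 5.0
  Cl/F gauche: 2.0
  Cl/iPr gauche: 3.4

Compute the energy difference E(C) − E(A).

C (staggered): CH2Cl(0°)/iPr(300°) gauche 5.1; CHO(120°)/F(180°) gauche 1.9; Cl(240°)/iPr(300°) gauche 3.4; Cl(240°)/F(180°) gauche 2.0 → 12.4 kJ/mol.
A (staggered): CH2Cl(0°)/F(60°) gauche 2.5; CHO(120°)/iPr(180°) gauche 5.0; CHO(120°)/F(60°) gauche 1.9; Cl(240°)/iPr(180°) gauche 3.4 → 12.8 kJ/mol.
E(C) − E(A) = 12.4 − 12.8 = -0.4 kJ/mol.

-0.4 kJ/mol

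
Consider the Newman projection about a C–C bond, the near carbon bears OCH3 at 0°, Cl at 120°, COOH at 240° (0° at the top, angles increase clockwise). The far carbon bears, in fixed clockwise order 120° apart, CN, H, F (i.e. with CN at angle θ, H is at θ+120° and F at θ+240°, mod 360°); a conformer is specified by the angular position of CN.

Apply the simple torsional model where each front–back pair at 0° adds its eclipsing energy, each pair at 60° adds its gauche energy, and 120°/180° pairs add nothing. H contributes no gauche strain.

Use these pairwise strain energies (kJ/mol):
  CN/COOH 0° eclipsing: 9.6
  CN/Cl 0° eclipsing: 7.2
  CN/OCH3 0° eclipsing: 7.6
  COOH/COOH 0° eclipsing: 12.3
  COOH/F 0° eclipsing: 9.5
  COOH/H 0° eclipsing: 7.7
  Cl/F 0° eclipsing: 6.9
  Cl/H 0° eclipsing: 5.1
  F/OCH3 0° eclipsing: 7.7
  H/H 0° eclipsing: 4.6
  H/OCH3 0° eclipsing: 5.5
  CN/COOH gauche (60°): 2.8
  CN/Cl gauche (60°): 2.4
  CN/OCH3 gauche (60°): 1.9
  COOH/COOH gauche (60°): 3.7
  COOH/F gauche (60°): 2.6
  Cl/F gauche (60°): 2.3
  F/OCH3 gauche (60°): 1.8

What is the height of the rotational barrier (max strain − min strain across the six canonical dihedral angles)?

CN at 0° (eclipsed): OCH3–CN eclipsed, Cl–H eclipsed, COOH–F eclipsed; 7.6 + 5.1 + 9.5 = 22.2 kJ/mol.
CN at 60° (staggered): OCH3–CN gauche, OCH3–F gauche, Cl–CN gauche, COOH–F gauche; 1.9 + 1.8 + 2.4 + 2.6 = 8.7 kJ/mol.
CN at 120° (eclipsed): OCH3–F eclipsed, Cl–CN eclipsed, COOH–H eclipsed; 7.7 + 7.2 + 7.7 = 22.6 kJ/mol.
CN at 180° (staggered): OCH3–F gauche, Cl–CN gauche, Cl–F gauche, COOH–CN gauche; 1.8 + 2.4 + 2.3 + 2.8 = 9.3 kJ/mol.
CN at 240° (eclipsed): OCH3–H eclipsed, Cl–F eclipsed, COOH–CN eclipsed; 5.5 + 6.9 + 9.6 = 22.0 kJ/mol.
CN at 300° (staggered): OCH3–CN gauche, Cl–F gauche, COOH–CN gauche, COOH–F gauche; 1.9 + 2.3 + 2.8 + 2.6 = 9.6 kJ/mol.
Max at 120° (22.6 kJ/mol), min at 60° (8.7 kJ/mol); barrier = 13.9 kJ/mol.

13.9 kJ/mol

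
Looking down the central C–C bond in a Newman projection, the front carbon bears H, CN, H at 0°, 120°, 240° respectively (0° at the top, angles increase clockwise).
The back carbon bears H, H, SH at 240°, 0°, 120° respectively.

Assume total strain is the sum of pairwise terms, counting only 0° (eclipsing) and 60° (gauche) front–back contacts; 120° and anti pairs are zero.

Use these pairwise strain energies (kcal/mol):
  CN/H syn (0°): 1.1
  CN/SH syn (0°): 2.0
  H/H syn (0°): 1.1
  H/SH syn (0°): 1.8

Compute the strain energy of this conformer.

This conformer (eclipsed): H(0°)/H(0°) eclipsed 1.1; CN(120°)/SH(120°) eclipsed 2.0; H(240°)/H(240°) eclipsed 1.1 → 4.2 kcal/mol.

4.2 kcal/mol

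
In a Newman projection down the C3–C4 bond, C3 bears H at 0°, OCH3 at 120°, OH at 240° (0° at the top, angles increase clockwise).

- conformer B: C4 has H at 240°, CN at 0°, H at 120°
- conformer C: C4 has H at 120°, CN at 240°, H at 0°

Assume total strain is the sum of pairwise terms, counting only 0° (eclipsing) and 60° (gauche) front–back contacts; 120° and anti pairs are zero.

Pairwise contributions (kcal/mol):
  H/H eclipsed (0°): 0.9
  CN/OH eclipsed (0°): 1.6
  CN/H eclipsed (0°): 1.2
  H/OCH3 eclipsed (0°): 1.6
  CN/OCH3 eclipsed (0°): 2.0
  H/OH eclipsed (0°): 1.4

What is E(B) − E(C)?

+0.1 kcal/mol

B is eclipsed. H at 0° is eclipsed with CN at 0° (1.2); OCH3 at 120° is eclipsed with H at 120° (1.6); OH at 240° is eclipsed with H at 240° (1.4). Total 4.2 kcal/mol.
C is eclipsed. H at 0° is eclipsed with H at 0° (0.9); OCH3 at 120° is eclipsed with H at 120° (1.6); OH at 240° is eclipsed with CN at 240° (1.6). Total 4.1 kcal/mol.
E(B) − E(C) = 4.2 − 4.1 = +0.1 kcal/mol.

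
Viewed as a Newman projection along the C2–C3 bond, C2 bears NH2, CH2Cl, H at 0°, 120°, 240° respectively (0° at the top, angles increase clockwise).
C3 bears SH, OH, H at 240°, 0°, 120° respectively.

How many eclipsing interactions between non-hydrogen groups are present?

1

Non-H eclipsing pairs: NH2(0°)/OH(0°) — 1 interaction.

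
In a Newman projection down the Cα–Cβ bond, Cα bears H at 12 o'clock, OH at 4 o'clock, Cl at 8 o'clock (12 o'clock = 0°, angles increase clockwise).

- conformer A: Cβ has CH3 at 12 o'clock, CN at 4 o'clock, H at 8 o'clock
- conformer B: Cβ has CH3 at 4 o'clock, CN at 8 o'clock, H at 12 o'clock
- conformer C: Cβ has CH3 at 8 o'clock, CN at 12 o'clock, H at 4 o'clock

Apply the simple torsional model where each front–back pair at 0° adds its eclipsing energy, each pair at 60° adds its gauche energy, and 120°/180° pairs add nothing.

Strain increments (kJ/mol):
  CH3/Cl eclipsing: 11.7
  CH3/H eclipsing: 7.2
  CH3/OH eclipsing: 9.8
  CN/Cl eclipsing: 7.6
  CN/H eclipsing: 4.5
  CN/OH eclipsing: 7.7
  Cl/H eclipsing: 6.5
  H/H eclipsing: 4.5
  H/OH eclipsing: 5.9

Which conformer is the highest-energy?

C

A (eclipsed): H(0°)/CH3(0°) eclipsed 7.2; OH(120°)/CN(120°) eclipsed 7.7; Cl(240°)/H(240°) eclipsed 6.5 → 21.4 kJ/mol.
B (eclipsed): H(0°)/H(0°) eclipsed 4.5; OH(120°)/CH3(120°) eclipsed 9.8; Cl(240°)/CN(240°) eclipsed 7.6 → 21.9 kJ/mol.
C (eclipsed): H(0°)/CN(0°) eclipsed 4.5; OH(120°)/H(120°) eclipsed 5.9; Cl(240°)/CH3(240°) eclipsed 11.7 → 22.1 kJ/mol.
C has the highest total (22.1 kJ/mol).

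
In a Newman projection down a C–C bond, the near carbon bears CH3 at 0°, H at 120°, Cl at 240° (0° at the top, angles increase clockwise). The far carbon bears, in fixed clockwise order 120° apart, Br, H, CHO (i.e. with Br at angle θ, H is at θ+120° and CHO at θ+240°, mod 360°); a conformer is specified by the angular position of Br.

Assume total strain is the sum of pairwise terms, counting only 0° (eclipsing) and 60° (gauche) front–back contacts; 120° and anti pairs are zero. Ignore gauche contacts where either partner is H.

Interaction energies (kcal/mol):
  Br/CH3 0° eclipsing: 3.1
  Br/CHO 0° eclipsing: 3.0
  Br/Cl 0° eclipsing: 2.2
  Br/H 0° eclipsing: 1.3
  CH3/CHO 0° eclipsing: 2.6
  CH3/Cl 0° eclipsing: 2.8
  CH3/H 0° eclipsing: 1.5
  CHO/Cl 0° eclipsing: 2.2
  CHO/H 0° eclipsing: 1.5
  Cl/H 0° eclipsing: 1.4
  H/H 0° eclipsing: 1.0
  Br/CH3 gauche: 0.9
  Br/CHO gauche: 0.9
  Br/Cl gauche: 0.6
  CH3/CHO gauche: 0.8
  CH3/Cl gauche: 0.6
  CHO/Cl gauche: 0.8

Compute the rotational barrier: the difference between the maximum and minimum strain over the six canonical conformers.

4.9 kcal/mol

Br at 0° (eclipsed): CH3–Br eclipsed, H–H eclipsed, Cl–CHO eclipsed; 3.1 + 1.0 + 2.2 = 6.3 kcal/mol.
Br at 60° (staggered): CH3–Br gauche, CH3–CHO gauche, Cl–CHO gauche; 0.9 + 0.8 + 0.8 = 2.5 kcal/mol.
Br at 120° (eclipsed): CH3–CHO eclipsed, H–Br eclipsed, Cl–H eclipsed; 2.6 + 1.3 + 1.4 = 5.3 kcal/mol.
Br at 180° (staggered): CH3–CHO gauche, Cl–Br gauche; 0.8 + 0.6 = 1.4 kcal/mol.
Br at 240° (eclipsed): CH3–H eclipsed, H–CHO eclipsed, Cl–Br eclipsed; 1.5 + 1.5 + 2.2 = 5.2 kcal/mol.
Br at 300° (staggered): CH3–Br gauche, Cl–Br gauche, Cl–CHO gauche; 0.9 + 0.6 + 0.8 = 2.3 kcal/mol.
Max at 0° (6.3 kcal/mol), min at 180° (1.4 kcal/mol); barrier = 4.9 kcal/mol.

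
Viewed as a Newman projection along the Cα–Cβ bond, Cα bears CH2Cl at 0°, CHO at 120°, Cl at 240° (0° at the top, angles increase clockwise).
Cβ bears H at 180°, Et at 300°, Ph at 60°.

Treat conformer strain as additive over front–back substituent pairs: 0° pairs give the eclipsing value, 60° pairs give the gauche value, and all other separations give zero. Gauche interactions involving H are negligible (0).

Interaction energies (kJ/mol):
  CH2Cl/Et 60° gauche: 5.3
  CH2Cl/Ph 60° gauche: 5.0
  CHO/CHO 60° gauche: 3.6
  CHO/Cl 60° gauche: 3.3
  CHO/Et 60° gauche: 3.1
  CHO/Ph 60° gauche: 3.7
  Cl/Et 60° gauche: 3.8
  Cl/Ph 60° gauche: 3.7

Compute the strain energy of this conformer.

17.8 kJ/mol

This conformer (staggered): CH2Cl(0°)/Et(300°) gauche 5.3; CH2Cl(0°)/Ph(60°) gauche 5.0; CHO(120°)/Ph(60°) gauche 3.7; Cl(240°)/Et(300°) gauche 3.8 → 17.8 kJ/mol.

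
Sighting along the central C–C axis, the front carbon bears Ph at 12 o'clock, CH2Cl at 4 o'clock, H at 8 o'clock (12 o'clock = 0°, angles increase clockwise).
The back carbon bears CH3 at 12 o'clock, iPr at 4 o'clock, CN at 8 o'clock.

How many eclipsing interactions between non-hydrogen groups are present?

2

Non-H eclipsing pairs: Ph(0°)/CH3(0°); CH2Cl(120°)/iPr(120°) — 2 interactions.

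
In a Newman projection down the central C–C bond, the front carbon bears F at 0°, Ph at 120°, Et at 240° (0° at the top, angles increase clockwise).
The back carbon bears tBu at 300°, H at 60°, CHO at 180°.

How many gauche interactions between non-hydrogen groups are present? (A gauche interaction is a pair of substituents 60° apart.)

Non-H gauche pairs: F(0°)/tBu(300°); Ph(120°)/CHO(180°); Et(240°)/tBu(300°); Et(240°)/CHO(180°) — 4 interactions.

4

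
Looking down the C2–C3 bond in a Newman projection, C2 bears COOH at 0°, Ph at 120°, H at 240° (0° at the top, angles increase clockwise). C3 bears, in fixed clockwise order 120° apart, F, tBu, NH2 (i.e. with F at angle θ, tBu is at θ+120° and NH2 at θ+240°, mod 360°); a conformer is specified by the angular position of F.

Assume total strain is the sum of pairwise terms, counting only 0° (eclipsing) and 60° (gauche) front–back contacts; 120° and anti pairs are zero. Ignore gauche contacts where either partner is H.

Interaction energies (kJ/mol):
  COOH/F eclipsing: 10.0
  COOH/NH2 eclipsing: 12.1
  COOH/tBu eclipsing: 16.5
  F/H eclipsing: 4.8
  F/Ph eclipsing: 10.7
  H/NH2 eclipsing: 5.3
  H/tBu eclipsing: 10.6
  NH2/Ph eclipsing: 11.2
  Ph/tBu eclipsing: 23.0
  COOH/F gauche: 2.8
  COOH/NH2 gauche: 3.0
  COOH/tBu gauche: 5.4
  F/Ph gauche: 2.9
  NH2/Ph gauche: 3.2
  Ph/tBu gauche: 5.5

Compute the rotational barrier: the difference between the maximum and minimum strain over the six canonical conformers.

24.1 kJ/mol

F at 0° (eclipsed): COOH–F eclipsed, Ph–tBu eclipsed, H–NH2 eclipsed; 10.0 + 23.0 + 5.3 = 38.3 kJ/mol.
F at 60° (staggered): COOH–F gauche, COOH–NH2 gauche, Ph–F gauche, Ph–tBu gauche; 2.8 + 3.0 + 2.9 + 5.5 = 14.2 kJ/mol.
F at 120° (eclipsed): COOH–NH2 eclipsed, Ph–F eclipsed, H–tBu eclipsed; 12.1 + 10.7 + 10.6 = 33.4 kJ/mol.
F at 180° (staggered): COOH–tBu gauche, COOH–NH2 gauche, Ph–F gauche, Ph–NH2 gauche; 5.4 + 3.0 + 2.9 + 3.2 = 14.5 kJ/mol.
F at 240° (eclipsed): COOH–tBu eclipsed, Ph–NH2 eclipsed, H–F eclipsed; 16.5 + 11.2 + 4.8 = 32.5 kJ/mol.
F at 300° (staggered): COOH–F gauche, COOH–tBu gauche, Ph–tBu gauche, Ph–NH2 gauche; 2.8 + 5.4 + 5.5 + 3.2 = 16.9 kJ/mol.
Max at 0° (38.3 kJ/mol), min at 60° (14.2 kJ/mol); barrier = 24.1 kJ/mol.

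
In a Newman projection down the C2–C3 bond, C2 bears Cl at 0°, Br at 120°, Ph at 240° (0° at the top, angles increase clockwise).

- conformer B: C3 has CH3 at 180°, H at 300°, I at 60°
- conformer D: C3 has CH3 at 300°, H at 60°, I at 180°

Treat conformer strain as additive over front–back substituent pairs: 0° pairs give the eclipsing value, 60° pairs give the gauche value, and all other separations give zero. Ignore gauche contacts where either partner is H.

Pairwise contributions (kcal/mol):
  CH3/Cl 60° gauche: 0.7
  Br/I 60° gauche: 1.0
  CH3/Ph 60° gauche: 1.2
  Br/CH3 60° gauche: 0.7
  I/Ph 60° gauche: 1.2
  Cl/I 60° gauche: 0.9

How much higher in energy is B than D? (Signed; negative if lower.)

-0.3 kcal/mol

B (staggered): Cl(0°)/I(60°) gauche 0.9; Br(120°)/CH3(180°) gauche 0.7; Br(120°)/I(60°) gauche 1.0; Ph(240°)/CH3(180°) gauche 1.2 → 3.8 kcal/mol.
D (staggered): Cl(0°)/CH3(300°) gauche 0.7; Br(120°)/I(180°) gauche 1.0; Ph(240°)/CH3(300°) gauche 1.2; Ph(240°)/I(180°) gauche 1.2 → 4.1 kcal/mol.
E(B) − E(D) = 3.8 − 4.1 = -0.3 kcal/mol.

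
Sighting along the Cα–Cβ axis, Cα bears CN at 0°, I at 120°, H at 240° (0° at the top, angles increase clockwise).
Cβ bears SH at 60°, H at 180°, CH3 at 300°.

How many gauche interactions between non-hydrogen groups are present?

3

Non-H gauche pairs: CN(0°)/SH(60°); CN(0°)/CH3(300°); I(120°)/SH(60°) — 3 interactions.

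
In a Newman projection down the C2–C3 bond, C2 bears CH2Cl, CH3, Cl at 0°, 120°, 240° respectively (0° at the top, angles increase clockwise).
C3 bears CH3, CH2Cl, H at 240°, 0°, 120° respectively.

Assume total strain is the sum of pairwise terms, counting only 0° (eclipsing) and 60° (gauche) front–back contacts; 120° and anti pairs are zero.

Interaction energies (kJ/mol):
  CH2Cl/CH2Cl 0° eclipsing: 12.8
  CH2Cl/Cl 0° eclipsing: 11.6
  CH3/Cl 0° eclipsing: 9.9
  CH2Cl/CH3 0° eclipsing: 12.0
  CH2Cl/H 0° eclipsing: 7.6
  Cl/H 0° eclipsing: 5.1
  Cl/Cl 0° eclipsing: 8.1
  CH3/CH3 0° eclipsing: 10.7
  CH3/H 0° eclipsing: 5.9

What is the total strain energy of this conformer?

This conformer (eclipsed): CH2Cl–CH2Cl eclipsed, CH3–H eclipsed, Cl–CH3 eclipsed; 12.8 + 5.9 + 9.9 = 28.6 kJ/mol.

28.6 kJ/mol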